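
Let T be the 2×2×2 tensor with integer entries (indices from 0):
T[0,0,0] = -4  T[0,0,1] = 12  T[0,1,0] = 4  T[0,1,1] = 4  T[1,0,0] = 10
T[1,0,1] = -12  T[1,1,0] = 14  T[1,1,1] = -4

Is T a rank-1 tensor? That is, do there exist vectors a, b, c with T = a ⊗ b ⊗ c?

The mode-3 unfolding of T (rows indexed by k, columns by (i,j) = (0,0), (0,1), (1,0), (1,1)) is [[-4, 4, 10, 14], [12, 4, -12, -4]].
There the 2×2 minor on rows k ∈ {0, 1}, columns (i,j) ∈ {(0,0), (0,1)} is det [[-4, 4], [12, 4]] = -64 ≠ 0, so this unfolding has rank ≥ 2; CP rank is at least every unfolding rank, so rank(T) ≥ 2.
In particular rank(T) ≥ 2 > 1, so T is not rank-1.

No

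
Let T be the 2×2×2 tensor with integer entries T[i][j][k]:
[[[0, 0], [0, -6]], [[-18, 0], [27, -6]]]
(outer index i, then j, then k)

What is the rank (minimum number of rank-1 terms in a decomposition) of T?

2

Lower bound: the mode-3 unfolding of T (rows indexed by k, columns by (i,j) = (0,0), (0,1), (1,0), (1,1)) is [[0, 0, -18, 27], [0, -6, 0, -6]].
There the 2×2 minor on rows k ∈ {0, 1}, columns (i,j) ∈ {(0,1), (1,0)} is det [[0, -18], [-6, 0]] = -108 ≠ 0, so this unfolding has rank ≥ 2; CP rank is at least every unfolding rank, so rank(T) ≥ 2. (Flattening ranks never certify an upper bound on CP rank; for that we must actually write T with 2 rank-1 terms.)
Upper bound — finding two terms. Write S_k = T[:,:,k] for the frontal slices: S₀ = [[0, 0], [-18, 27]], S₁ = [[0, -6], [0, -6]].
If T = a₁ ∘ b₁ ∘ c₁ + a₂ ∘ b₂ ∘ c₂ then each S_k = c₁[k]·a₁b₁ᵀ + c₂[k]·a₂b₂ᵀ. S₀ and S₁ are linearly independent, so a₁b₁ᵀ and a₂b₂ᵀ must span the same plane of matrices: they are the rank-1 matrices of the form x·S₀ + y·S₁.
det(x·S₀ + y·S₁) is −108·xy = (-108)·(y)(x), vanishing at (x:y) = (1:0) and (0:1).
M₁ = S₀ = [[0, 0], [-18, 27]] = (-9)·[0, 1][2, -3]ᵀ and M₂ = S₁ = [[0, -6], [0, -6]] = (-6)·[1, 1][0, 1]ᵀ, so take a₁ = [0, 1], b₁ = [2, -3], a₂ = [1, 1], b₂ = [0, 1].
Each slice is an integer combination of E₁ = a₁b₁ᵀ and E₂ = a₂b₂ᵀ: S₀ = −9·E₁, S₁ = −6·E₂; reading off coefficients, c₁ = [-9, 0] and c₂ = [0, -6].
Hence T = [0, 1] ∘ [2, -3] ∘ [-9, 0] + [1, 1] ∘ [0, 1] ∘ [0, -6], so rank(T) ≤ 2.
These bounds meet, so rank(T) = 2.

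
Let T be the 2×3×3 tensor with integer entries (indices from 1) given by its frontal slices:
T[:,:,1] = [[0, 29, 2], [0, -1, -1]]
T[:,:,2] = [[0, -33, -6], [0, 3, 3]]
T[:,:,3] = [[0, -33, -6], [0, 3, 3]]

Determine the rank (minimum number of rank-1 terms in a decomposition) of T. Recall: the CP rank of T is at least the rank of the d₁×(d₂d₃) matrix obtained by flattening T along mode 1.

Lower bound: the mode-3 unfolding of T (rows indexed by k, columns by (i,j) = (1,1), (1,2), (1,3), (2,1), (2,2), (2,3)) is [[0, 29, 2, 0, -1, -1], [0, -33, -6, 0, 3, 3], [0, -33, -6, 0, 3, 3]].
There the 2×2 minor on rows k ∈ {1, 2}, columns (i,j) ∈ {(1,2), (1,3)} is det [[29, 2], [-33, -6]] = -108 ≠ 0, so this unfolding has rank ≥ 2; CP rank is at least every unfolding rank, so rank(T) ≥ 2. (Flattening ranks never certify an upper bound on CP rank; for that we must actually write T with 2 rank-1 terms.)
Upper bound — finding two terms. Write S_k = T[:,:,k] for the frontal slices: S₁ = [[0, 29, 2], [0, -1, -1]], S₂ = [[0, -33, -6], [0, 3, 3]], S₃ = [[0, -33, -6], [0, 3, 3]].
If T = a₁ ⊗ b₁ ⊗ c₁ + a₂ ⊗ b₂ ⊗ c₂ then each S_k = c₁[k]·a₁b₁ᵀ + c₂[k]·a₂b₂ᵀ. S₁ and S₂ are linearly independent, so a₁b₁ᵀ and a₂b₂ᵀ must span the same plane of matrices: they are the rank-1 matrices of the form x·S₁ + y·S₂.
The 2×2 minor of x·S₁ + y·S₂ on rows {1,2}, columns {2,3} is −27·x² + 108·xy − 81·y² = (-27)·(x − 3·y)(x − y), vanishing at (x:y) = (3:1) and (1:1).
M₁ = 3·S₁ + S₂ = [[0, 54, 0], [0, 0, 0]] = 54·[1, 0][0, 1, 0]ᵀ and M₂ = S₁ + S₂ = [[0, -4, -4], [0, 2, 2]] = (-2)·[2, -1][0, 1, 1]ᵀ, so take a₁ = [1, 0], b₁ = [0, 1, 0], a₂ = [2, -1], b₂ = [0, 1, 1].
Each slice is an integer combination of E₁ = a₁b₁ᵀ and E₂ = a₂b₂ᵀ: S₁ = 27·E₁ + E₂, S₂ = −27·E₁ − 3·E₂, S₃ = −27·E₁ − 3·E₂; reading off coefficients, c₁ = [27, -27, -27] and c₂ = [1, -3, -3].
Hence T = [1, 0] ⊗ [0, 1, 0] ⊗ [27, -27, -27] + [2, -1] ⊗ [0, 1, 1] ⊗ [1, -3, -3], so rank(T) ≤ 2.
These bounds meet, so rank(T) = 2.

2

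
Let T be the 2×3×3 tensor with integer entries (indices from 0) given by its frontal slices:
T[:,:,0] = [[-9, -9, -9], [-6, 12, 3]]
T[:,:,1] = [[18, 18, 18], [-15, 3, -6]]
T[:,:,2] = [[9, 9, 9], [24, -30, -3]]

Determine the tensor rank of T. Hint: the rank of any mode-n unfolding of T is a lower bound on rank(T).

2

Lower bound: the mode-1 unfolding of T (rows indexed by i, columns by (j,k) = (0,0), (0,1), (0,2), (1,0), (1,1), (1,2), (2,0), (2,1), (2,2)) is [[-9, 18, 9, -9, 18, 9, -9, 18, 9], [-6, -15, 24, 12, 3, -30, 3, -6, -3]].
There the 2×2 minor on rows i ∈ {0, 1}, columns (j,k) ∈ {(0,0), (0,1)} is det [[-9, 18], [-6, -15]] = 243 ≠ 0, so this unfolding has rank ≥ 2; CP rank is at least every unfolding rank, so rank(T) ≥ 2. (This is only a lower bound: in general the CP rank may exceed every unfolding rank, so we still need to exhibit 2 rank-1 terms summing to T.)
Upper bound — finding two terms. Write S_k = T[:,:,k] for the frontal slices: S₀ = [[-9, -9, -9], [-6, 12, 3]], S₁ = [[18, 18, 18], [-15, 3, -6]], S₂ = [[9, 9, 9], [24, -30, -3]].
If T = a₁ ∘ b₁ ∘ c₁ + a₂ ∘ b₂ ∘ c₂ then each S_k = c₁[k]·a₁b₁ᵀ + c₂[k]·a₂b₂ᵀ. S₀ and S₁ are linearly independent, so a₁b₁ᵀ and a₂b₂ᵀ must span the same plane of matrices: they are the rank-1 matrices of the form x·S₀ + y·S₁.
The 2×2 minor of x·S₀ + y·S₁ on rows {0,1}, columns {0,1} is −162·x² + 162·xy + 324·y² = (-162)·(x − 2·y)(x + y), vanishing at (x:y) = (2:1) and (1:-1).
M₁ = 2·S₀ + S₁ = [[0, 0, 0], [-27, 27, 0]] = (-27)·(0, 1)(1, -1, 0)ᵀ and M₂ = S₀ − S₁ = [[-27, -27, -27], [9, 9, 9]] = (-9)·(3, -1)(1, 1, 1)ᵀ, so take a₁ = (0, 1), b₁ = (1, -1, 0), a₂ = (3, -1), b₂ = (1, 1, 1).
Each slice is an integer combination of E₁ = a₁b₁ᵀ and E₂ = a₂b₂ᵀ: S₀ = −9·E₁ − 3·E₂, S₁ = −9·E₁ + 6·E₂, S₂ = 27·E₁ + 3·E₂; reading off coefficients, c₁ = (-9, -9, 27) and c₂ = (-3, 6, 3).
Hence T = (0, 1) ∘ (1, -1, 0) ∘ (-9, -9, 27) + (3, -1) ∘ (1, 1, 1) ∘ (-3, 6, 3), so rank(T) ≤ 2.
These bounds meet, so rank(T) = 2.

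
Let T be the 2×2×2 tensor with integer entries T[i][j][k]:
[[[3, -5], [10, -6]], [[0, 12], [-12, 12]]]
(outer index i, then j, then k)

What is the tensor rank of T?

Lower bound: the mode-3 unfolding of T (rows indexed by k, columns by (i,j) = (0,0), (0,1), (1,0), (1,1)) is [[3, 10, 0, -12], [-5, -6, 12, 12]].
There the 2×2 minor on rows k ∈ {0, 1}, columns (i,j) ∈ {(0,0), (0,1)} is det [[3, 10], [-5, -6]] = 32 ≠ 0, so this unfolding has rank ≥ 2; CP rank is at least every unfolding rank, so rank(T) ≥ 2. (Flattening ranks never certify an upper bound on CP rank; for that we must actually write T with 2 rank-1 terms.)
Upper bound — finding two terms. Write S_k = T[:,:,k] for the frontal slices: S₀ = [[3, 10], [0, -12]], S₁ = [[-5, -6], [12, 12]].
If T = a₁ ⊗ b₁ ⊗ c₁ + a₂ ⊗ b₂ ⊗ c₂ then each S_k = c₁[k]·a₁b₁ᵀ + c₂[k]·a₂b₂ᵀ. S₀ and S₁ are linearly independent, so a₁b₁ᵀ and a₂b₂ᵀ must span the same plane of matrices: they are the rank-1 matrices of the form x·S₀ + y·S₁.
det(x·S₀ + y·S₁) is −36·x² − 24·xy + 12·y² = (-12)·(3·x − y)(x + y), vanishing at (x:y) = (1:3) and (1:-1).
M₁ = S₀ + 3·S₁ = [[-12, -8], [36, 24]] = (-4)·[1, -3][3, 2]ᵀ and M₂ = S₀ − S₁ = [[8, 16], [-12, -24]] = 4·[2, -3][1, 2]ᵀ, so take a₁ = [1, -3], b₁ = [3, 2], a₂ = [2, -3], b₂ = [1, 2].
Each slice is an integer combination of E₁ = a₁b₁ᵀ and E₂ = a₂b₂ᵀ: S₀ = −E₁ + 3·E₂, S₁ = −E₁ − E₂; reading off coefficients, c₁ = [-1, -1] and c₂ = [3, -1].
Hence T = [1, -3] ⊗ [3, 2] ⊗ [-1, -1] + [2, -3] ⊗ [1, 2] ⊗ [3, -1], so rank(T) ≤ 2.
These bounds meet, so rank(T) = 2.

2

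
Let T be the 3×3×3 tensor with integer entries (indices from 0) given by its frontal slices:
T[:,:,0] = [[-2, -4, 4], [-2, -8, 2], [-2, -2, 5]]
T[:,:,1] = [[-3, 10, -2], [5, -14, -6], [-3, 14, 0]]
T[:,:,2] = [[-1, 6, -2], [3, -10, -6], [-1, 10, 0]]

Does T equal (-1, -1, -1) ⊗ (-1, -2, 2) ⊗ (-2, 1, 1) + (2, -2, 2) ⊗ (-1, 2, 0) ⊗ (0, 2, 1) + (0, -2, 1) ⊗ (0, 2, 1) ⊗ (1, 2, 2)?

Reconstruct entrywise from the claimed factors. For example, T[0,1,1] = 10 and Σₗ aₗ[0]bₗ[1]cₗ[1] = (-1)·(-2)·(1) + (2)·(2)·(2) + (0)·(2)·(2) = 10; checking all 27 entries, every one matches. The claim holds.

Yes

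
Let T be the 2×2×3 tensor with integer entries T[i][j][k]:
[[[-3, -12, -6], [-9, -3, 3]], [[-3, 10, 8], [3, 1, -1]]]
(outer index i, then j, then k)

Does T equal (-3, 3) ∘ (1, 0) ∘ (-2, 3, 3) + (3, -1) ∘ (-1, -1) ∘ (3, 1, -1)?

Yes

Reconstruct entrywise from the claimed factors. For example, T[0,0,2] = -6 and Σₗ aₗ[0]bₗ[0]cₗ[2] = (-3)·(1)·(3) + (3)·(-1)·(-1) = -6; checking all 12 entries, every one matches. The claim holds.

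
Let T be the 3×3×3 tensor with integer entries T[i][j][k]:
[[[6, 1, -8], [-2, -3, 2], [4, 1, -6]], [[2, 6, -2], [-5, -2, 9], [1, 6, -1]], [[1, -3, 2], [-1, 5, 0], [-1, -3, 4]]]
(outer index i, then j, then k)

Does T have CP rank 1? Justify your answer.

No

The mode-1 unfolding of T (rows indexed by i, columns by (j,k) = (0,0), (0,1), (0,2), (1,0), (1,1), (1,2), (2,0), (2,1), (2,2)) is [[6, 1, -8, -2, -3, 2, 4, 1, -6], [2, 6, -2, -5, -2, 9, 1, 6, -1], [1, -3, 2, -1, 5, 0, -1, -3, 4]].
There the 3×3 minor on rows i ∈ {0, 1, 2}, columns (j,k) ∈ {(0,0), (0,1), (0,2)} is det [[6, 1, -8], [2, 6, -2], [1, -3, 2]] = 126 ≠ 0, so this unfolding has rank ≥ 3; CP rank is at least every unfolding rank, so rank(T) ≥ 3.
In particular rank(T) ≥ 3 > 1, so T is not rank-1.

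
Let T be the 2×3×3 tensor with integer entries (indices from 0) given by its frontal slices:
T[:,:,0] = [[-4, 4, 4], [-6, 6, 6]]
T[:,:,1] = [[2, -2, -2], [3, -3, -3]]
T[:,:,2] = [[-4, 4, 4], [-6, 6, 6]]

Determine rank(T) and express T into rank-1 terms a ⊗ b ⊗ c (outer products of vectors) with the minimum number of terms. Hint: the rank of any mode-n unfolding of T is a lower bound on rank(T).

rank(T) = 1

Lower bound: T ≠ 0 (e.g. T[0,0,0] = -4), so rank(T) ≥ 1.
Upper bound: if T = a ⊗ b ⊗ c then every fibre of T is a multiple of the corresponding factor, so read the factors off the fibres through the nonzero entry T[0,0,0] = -4.
The mode-1 fibre T[:,0,0] = [-4, -6] gives a = [2, 3] (primitive direction); the mode-2 fibre T[0,:,0] = [-4, 4, 4] gives b = [1, -1, -1]; then c[k] = T[0,0,k] / (a[0]·b[0]) = [-4, 2, -4] / 2 = [-2, 1, -2].
Expanding [2, 3] ⊗ [1, -1, -1] ⊗ [-2, 1, -2] reproduces all 18 entries of T, so T = [2, 3] ⊗ [1, -1, -1] ⊗ [-2, 1, -2] and rank(T) ≤ 1.
These bounds meet, so rank(T) = 1.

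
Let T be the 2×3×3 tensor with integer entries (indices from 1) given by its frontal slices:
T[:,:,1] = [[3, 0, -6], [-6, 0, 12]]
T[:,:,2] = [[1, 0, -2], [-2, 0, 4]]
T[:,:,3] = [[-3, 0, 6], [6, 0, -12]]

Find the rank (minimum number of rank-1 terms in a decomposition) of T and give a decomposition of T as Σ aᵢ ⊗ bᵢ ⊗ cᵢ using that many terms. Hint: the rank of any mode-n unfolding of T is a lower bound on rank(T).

Lower bound: T ≠ 0 (e.g. T[1,1,1] = 3), so rank(T) ≥ 1.
Upper bound: if T = a ⊗ b ⊗ c then every fibre of T is a multiple of the corresponding factor, so read the factors off the fibres through the nonzero entry T[1,1,1] = 3.
The mode-1 fibre T[:,1,1] = [3, -6] gives a = [1, -2] (primitive direction); the mode-2 fibre T[1,:,1] = [3, 0, -6] gives b = [1, 0, -2]; then c[k] = T[1,1,k] / (a[1]·b[1]) = [3, 1, -3] / 1 = [3, 1, -3].
Expanding [1, -2] ⊗ [1, 0, -2] ⊗ [3, 1, -3] reproduces all 18 entries of T, so T = [1, -2] ⊗ [1, 0, -2] ⊗ [3, 1, -3] and rank(T) ≤ 1.
These bounds meet, so rank(T) = 1.

rank(T) = 1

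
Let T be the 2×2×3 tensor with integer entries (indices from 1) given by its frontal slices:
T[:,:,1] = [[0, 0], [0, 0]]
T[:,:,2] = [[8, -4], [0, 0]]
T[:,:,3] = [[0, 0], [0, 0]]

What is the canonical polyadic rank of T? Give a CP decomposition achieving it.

rank(T) = 1

Lower bound: T ≠ 0 (e.g. T[1,1,2] = 8), so rank(T) ≥ 1.
Upper bound: if T = a ⊗ b ⊗ c then every fibre of T is a multiple of the corresponding factor, so read the factors off the fibres through the nonzero entry T[1,1,2] = 8.
The mode-1 fibre T[:,1,2] = [8, 0] gives a = [1, 0] (primitive direction); the mode-2 fibre T[1,:,2] = [8, -4] gives b = [2, -1]; then c[k] = T[1,1,k] / (a[1]·b[1]) = [0, 8, 0] / 2 = [0, 4, 0].
Expanding [1, 0] ⊗ [2, -1] ⊗ [0, 4, 0] reproduces all 12 entries of T, so T = [1, 0] ⊗ [2, -1] ⊗ [0, 4, 0] and rank(T) ≤ 1.
These bounds meet, so rank(T) = 1.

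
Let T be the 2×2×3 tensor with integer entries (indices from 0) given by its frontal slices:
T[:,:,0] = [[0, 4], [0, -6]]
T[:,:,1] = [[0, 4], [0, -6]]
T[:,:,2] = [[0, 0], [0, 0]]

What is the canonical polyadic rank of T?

Lower bound: T ≠ 0 (e.g. T[0,1,0] = 4), so rank(T) ≥ 1.
Upper bound: if T = a ⊗ b ⊗ c then every fibre of T is a multiple of the corresponding factor, so read the factors off the fibres through the nonzero entry T[0,1,0] = 4.
The mode-1 fibre T[:,1,0] = [4, -6] gives a = (2, -3) (primitive direction); the mode-2 fibre T[0,:,0] = [0, 4] gives b = (0, 1); then c[k] = T[0,1,k] / (a[0]·b[1]) = [4, 4, 0] / 2 = (2, 2, 0).
Expanding (2, -3) ⊗ (0, 1) ⊗ (2, 2, 0) reproduces all 12 entries of T, so T = (2, -3) ⊗ (0, 1) ⊗ (2, 2, 0) and rank(T) ≤ 1.
These bounds meet, so rank(T) = 1.
Check entry T[1,0,2] = 0: (-3)·(0)·(0) = 0.

1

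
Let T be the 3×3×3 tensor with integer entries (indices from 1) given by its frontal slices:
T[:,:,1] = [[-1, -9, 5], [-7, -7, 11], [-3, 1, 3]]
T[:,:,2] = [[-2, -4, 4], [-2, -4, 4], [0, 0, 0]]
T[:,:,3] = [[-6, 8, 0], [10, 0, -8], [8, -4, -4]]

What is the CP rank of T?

3

Lower bound: the mode-3 unfolding of T (rows indexed by k, columns by (i,j) = (1,1), (1,2), (1,3), (2,1), (2,2), (2,3), (3,1), (3,2), (3,3)) is [[-1, -9, 5, -7, -7, 11, -3, 1, 3], [-2, -4, 4, -2, -4, 4, 0, 0, 0], [-6, 8, 0, 10, 0, -8, 8, -4, -4]].
There the 3×3 minor on rows k ∈ {1, 2, 3}, columns (i,j) ∈ {(1,1), (1,2), (1,3)} is det [[-1, -9, 5], [-2, -4, 4], [-6, 8, 0]] = 48 ≠ 0, so this unfolding has rank ≥ 3; CP rank is at least every unfolding rank, so rank(T) ≥ 3. (Flattening ranks never certify an upper bound on CP rank; for that we must actually write T with 3 rank-1 terms.)
Upper bound: T is a sum of 3 rank-1 terms, T = (1, -1, -1) ⊗ (1, -1, 1) ⊗ (-1, 0, 0) + (1, -1, -1) ⊗ (2, -1, -1) ⊗ (2, 0, -4) + (1, 1, 0) ⊗ (1, 2, -2) ⊗ (-4, -2, 2) (written with every a and b primitive with positive leading entry and the scale carried by c; CP decompositions are not unique, and this one is verified by expanding entrywise), so rank(T) ≤ 3.
These bounds meet, so rank(T) = 3.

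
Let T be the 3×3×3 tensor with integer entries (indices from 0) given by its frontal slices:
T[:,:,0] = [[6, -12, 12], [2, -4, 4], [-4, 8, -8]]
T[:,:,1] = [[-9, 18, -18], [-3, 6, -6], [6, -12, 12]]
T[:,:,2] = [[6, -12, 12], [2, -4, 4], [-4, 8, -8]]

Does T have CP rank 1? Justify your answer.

Yes

If T = a ∘ b ∘ c then every fibre of T is a multiple of the corresponding factor, so read the factors off the fibres through the nonzero entry T[0,0,0] = 6.
The mode-1 fibre T[:,0,0] = [6, 2, -4] gives a = [3, 1, -2] (primitive direction); the mode-2 fibre T[0,:,0] = [6, -12, 12] gives b = [1, -2, 2]; then c[k] = T[0,0,k] / (a[0]·b[0]) = [6, -9, 6] / 3 = [2, -3, 2].
Expanding [3, 1, -2] ∘ [1, -2, 2] ∘ [2, -3, 2] reproduces all 27 entries of T, so T = [3, 1, -2] ∘ [1, -2, 2] ∘ [2, -3, 2] and rank(T) ≤ 1.
Equivalently every frontal slice T[:,:,k] is c[k] times the rank-1 matrix [3, 1, -2] ∘ [1, -2, 2]. So T has rank 1 (it is nonzero).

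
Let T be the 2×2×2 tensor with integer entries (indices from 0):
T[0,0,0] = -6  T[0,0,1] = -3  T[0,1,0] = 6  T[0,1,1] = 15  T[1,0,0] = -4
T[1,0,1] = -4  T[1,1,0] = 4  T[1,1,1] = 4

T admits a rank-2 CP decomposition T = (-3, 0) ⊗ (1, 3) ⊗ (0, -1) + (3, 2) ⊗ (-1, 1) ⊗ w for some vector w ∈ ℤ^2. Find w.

Subtract the known terms from T to get the rank-1 residual R = (3, 2) ⊗ (-1, 1) ⊗ w, so R[i,j,k] = a[i]·b[j]·w[k]. Pick indices with nonzero a[0]·b[0] = (3)·(-1) = -3. Only the fibre through (0,0,·) is needed: R[0,0,:] = T[0,0,:] − Σₗ aₗ[0]bₗ[0]cₗ = [-6, -3] − (-3)·(1)·(0, -1) = [-6, -6]. Then w[k] = R[0,0,k] / -3 for each k, giving w = [-6, -6] / -3 = (2, 2).

w = (2, 2)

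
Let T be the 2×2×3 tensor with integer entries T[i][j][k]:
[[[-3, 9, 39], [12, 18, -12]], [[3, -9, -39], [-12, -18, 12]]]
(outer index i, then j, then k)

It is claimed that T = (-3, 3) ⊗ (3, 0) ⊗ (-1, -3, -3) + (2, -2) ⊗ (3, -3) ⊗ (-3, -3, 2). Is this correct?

No

Reconstruct entry (0,0,0) from the claimed factors: Σₗ aₗ[0]bₗ[0]cₗ[0] = (-3)·(3)·(-1) + (2)·(3)·(-3) = -9, but T[0,0,0] = -3. The claim is false.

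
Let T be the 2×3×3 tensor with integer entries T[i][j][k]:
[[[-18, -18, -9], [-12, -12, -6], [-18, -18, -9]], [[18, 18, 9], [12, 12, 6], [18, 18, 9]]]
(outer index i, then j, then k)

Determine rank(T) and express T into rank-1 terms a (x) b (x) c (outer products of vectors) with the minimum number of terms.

Lower bound: T ≠ 0 (e.g. T[0,0,0] = -18), so rank(T) ≥ 1.
Upper bound: if T = a (x) b (x) c then every fibre of T is a multiple of the corresponding factor, so read the factors off the fibres through the nonzero entry T[0,0,0] = -18.
The mode-1 fibre T[:,0,0] = [-18, 18] gives a = (1, -1) (primitive direction); the mode-2 fibre T[0,:,0] = [-18, -12, -18] gives b = (3, 2, 3); then c[k] = T[0,0,k] / (a[0]·b[0]) = [-18, -18, -9] / 3 = (-6, -6, -3).
Expanding (1, -1) (x) (3, 2, 3) (x) (-6, -6, -3) reproduces all 18 entries of T, so T = (1, -1) (x) (3, 2, 3) (x) (-6, -6, -3) and rank(T) ≤ 1.
These bounds meet, so rank(T) = 1.
Check entry T[0,1,2] = -6: (1)·(2)·(-3) = -6.

rank(T) = 1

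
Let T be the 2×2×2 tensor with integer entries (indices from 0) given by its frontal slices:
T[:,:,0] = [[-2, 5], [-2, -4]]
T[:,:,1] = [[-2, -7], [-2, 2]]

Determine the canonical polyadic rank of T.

2

Lower bound: the mode-2 unfolding of T (rows indexed by j, columns by (i,k) = (0,0), (0,1), (1,0), (1,1)) is [[-2, -2, -2, -2], [5, -7, -4, 2]].
There the 2×2 minor on rows j ∈ {0, 1}, columns (i,k) ∈ {(0,0), (0,1)} is det [[-2, -2], [5, -7]] = 24 ≠ 0, so this unfolding has rank ≥ 2; CP rank is at least every unfolding rank, so rank(T) ≥ 2. (Unfolding ranks only ever bound the CP rank from below — rank(T) can be strictly larger than all of them — so the matching upper bound has to come from an explicit 2-term decomposition.)
Upper bound — finding two terms. Write S_k = T[:,:,k] for the frontal slices: S₀ = [[-2, 5], [-2, -4]], S₁ = [[-2, -7], [-2, 2]].
If T = a₁ ⊗ b₁ ⊗ c₁ + a₂ ⊗ b₂ ⊗ c₂ then each S_k = c₁[k]·a₁b₁ᵀ + c₂[k]·a₂b₂ᵀ. S₀ and S₁ are linearly independent, so a₁b₁ᵀ and a₂b₂ᵀ must span the same plane of matrices: they are the rank-1 matrices of the form x·S₀ + y·S₁.
det(x·S₀ + y·S₁) is 18·x² − 18·y² = 18·(x − y)(x + y), vanishing at (x:y) = (1:1) and (1:-1).
M₁ = S₀ + S₁ = [[-4, -2], [-4, -2]] = (-2)·[1, 1][2, 1]ᵀ and M₂ = S₀ − S₁ = [[0, 12], [0, -6]] = 6·[2, -1][0, 1]ᵀ, so take a₁ = [1, 1], b₁ = [2, 1], a₂ = [2, -1], b₂ = [0, 1].
Each slice is an integer combination of E₁ = a₁b₁ᵀ and E₂ = a₂b₂ᵀ: S₀ = −E₁ + 3·E₂, S₁ = −E₁ − 3·E₂; reading off coefficients, c₁ = [-1, -1] and c₂ = [3, -3].
Hence T = [1, 1] ⊗ [2, 1] ⊗ [-1, -1] + [2, -1] ⊗ [0, 1] ⊗ [3, -3], so rank(T) ≤ 2.
These bounds meet, so rank(T) = 2.
Check entry T[1,0,0] = -2: (1)·(2)·(-1) + (-1)·(0)·(3) = -2.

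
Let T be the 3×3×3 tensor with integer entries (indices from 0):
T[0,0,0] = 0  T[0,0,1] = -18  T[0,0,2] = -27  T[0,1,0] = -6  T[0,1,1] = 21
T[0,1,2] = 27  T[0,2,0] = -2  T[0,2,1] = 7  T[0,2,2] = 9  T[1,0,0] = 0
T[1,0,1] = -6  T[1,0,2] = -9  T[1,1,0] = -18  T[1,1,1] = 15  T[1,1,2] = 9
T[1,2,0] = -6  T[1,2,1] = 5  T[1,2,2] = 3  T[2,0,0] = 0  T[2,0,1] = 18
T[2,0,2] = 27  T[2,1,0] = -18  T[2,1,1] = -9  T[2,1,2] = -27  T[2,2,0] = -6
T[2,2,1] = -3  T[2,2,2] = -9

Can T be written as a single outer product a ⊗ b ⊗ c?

No

The mode-1 unfolding of T (rows indexed by i, columns by (j,k) = (0,0), (0,1), (0,2), (1,0), (1,1), (1,2), (2,0), (2,1), (2,2)) is [[0, -18, -27, -6, 21, 27, -2, 7, 9], [0, -6, -9, -18, 15, 9, -6, 5, 3], [0, 18, 27, -18, -9, -27, -6, -3, -9]].
There the 2×2 minor on rows i ∈ {0, 1}, columns (j,k) ∈ {(0,1), (1,0)} is det [[-18, -6], [-6, -18]] = 288 ≠ 0, so this unfolding has rank ≥ 2; CP rank is at least every unfolding rank, so rank(T) ≥ 2.
In particular rank(T) ≥ 2 > 1, so T is not rank-1.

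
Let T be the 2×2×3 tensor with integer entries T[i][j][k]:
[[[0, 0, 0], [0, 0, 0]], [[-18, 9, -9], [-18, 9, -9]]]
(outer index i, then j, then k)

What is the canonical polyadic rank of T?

Lower bound: T ≠ 0 (e.g. T[1,0,0] = -18), so rank(T) ≥ 1.
Upper bound: if T = a ∘ b ∘ c then every fibre of T is a multiple of the corresponding factor, so read the factors off the fibres through the nonzero entry T[1,0,0] = -18.
The mode-1 fibre T[:,0,0] = [0, -18] gives a = [0, 1] (primitive direction); the mode-2 fibre T[1,:,0] = [-18, -18] gives b = [1, 1]; then c[k] = T[1,0,k] / (a[1]·b[0]) = [-18, 9, -9] / 1 = [-18, 9, -9].
Expanding [0, 1] ∘ [1, 1] ∘ [-18, 9, -9] reproduces all 12 entries of T, so T = [0, 1] ∘ [1, 1] ∘ [-18, 9, -9] and rank(T) ≤ 1.
These bounds meet, so rank(T) = 1.

1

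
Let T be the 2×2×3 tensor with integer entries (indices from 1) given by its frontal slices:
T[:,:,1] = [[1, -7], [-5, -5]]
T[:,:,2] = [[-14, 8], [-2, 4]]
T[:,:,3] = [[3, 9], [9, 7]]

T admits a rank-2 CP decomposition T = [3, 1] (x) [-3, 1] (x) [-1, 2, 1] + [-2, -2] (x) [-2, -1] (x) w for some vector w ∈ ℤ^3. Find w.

w = [-2, 1, 3]

Subtract the known terms from T to get the rank-1 residual R = [-2, -2] (x) [-2, -1] (x) w, so R[i,j,k] = a[i]·b[j]·w[k]. Pick indices with nonzero a[1]·b[1] = (-2)·(-2) = 4. Only the fibre through (1,1,·) is needed: R[1,1,:] = T[1,1,:] − Σₗ aₗ[1]bₗ[1]cₗ = [1, -14, 3] − (3)·(-3)·[-1, 2, 1] = [-8, 4, 12]. Then w[k] = R[1,1,k] / 4 for each k, giving w = [-8, 4, 12] / 4 = [-2, 1, 3].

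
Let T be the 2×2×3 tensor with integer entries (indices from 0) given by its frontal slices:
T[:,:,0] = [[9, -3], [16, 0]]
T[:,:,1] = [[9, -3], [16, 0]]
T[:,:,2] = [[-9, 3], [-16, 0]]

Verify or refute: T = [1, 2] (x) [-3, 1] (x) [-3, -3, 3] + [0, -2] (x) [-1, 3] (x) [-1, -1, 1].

Reconstruct entrywise from the claimed factors. For example, T[0,1,0] = -3 and Σₗ aₗ[0]bₗ[1]cₗ[0] = (1)·(1)·(-3) + (0)·(3)·(-1) = -3; checking all 12 entries, every one matches. The claim holds.

Yes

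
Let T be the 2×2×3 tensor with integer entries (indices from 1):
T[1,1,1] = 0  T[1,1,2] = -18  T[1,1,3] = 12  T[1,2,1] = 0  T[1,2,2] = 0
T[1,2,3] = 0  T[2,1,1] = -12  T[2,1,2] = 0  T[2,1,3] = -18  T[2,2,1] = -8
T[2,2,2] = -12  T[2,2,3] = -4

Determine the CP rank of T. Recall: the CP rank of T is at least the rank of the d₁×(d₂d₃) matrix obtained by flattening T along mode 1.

2

Lower bound: in the mode-3 unfolding of T (rows indexed by k, columns by (i,j)) the 2×2 minor on rows k ∈ {1, 2}, columns (i,j) ∈ {(1,1), (2,1)} is det [[0, -12], [-18, 0]] = -216 ≠ 0, so that unfolding has rank ≥ 2 and hence rank(T) ≥ 2 (CP rank is at least every unfolding rank, though it can be larger).
Upper bound: with S_k = T[:,:,k], the two rank-1 terms a₁b₁ᵀ, a₂b₂ᵀ are the rank-1 members of the pencil x·S₁ + y·S₂.
det(x·S₁ + y·S₂) is 144·xy + 216·y² = 72·(2·x + 3·y)(y), vanishing at (x:y) = (3:-2) and (1:0).
M₁ = 3·S₁ − 2·S₂ = [[36, 0], [-36, 0]] = 36·[1, -1][1, 0]ᵀ and M₂ = S₁ = [[0, 0], [-12, -8]] = (-4)·[0, 1][3, 2]ᵀ, so take a₁ = [1, -1], b₁ = [1, 0], a₂ = [0, 1], b₂ = [3, 2].
Each slice is an integer combination of E₁ = a₁b₁ᵀ and E₂ = a₂b₂ᵀ: S₁ = −4·E₂, S₂ = −18·E₁ − 6·E₂, S₃ = 12·E₁ − 2·E₂; reading off coefficients, c₁ = [0, -18, 12] and c₂ = [-4, -6, -2].
Hence T = [1, -1] ∘ [1, 0] ∘ [0, -18, 12] + [0, 1] ∘ [3, 2] ∘ [-4, -6, -2], so rank(T) ≤ 2.
These bounds meet, so rank(T) = 2.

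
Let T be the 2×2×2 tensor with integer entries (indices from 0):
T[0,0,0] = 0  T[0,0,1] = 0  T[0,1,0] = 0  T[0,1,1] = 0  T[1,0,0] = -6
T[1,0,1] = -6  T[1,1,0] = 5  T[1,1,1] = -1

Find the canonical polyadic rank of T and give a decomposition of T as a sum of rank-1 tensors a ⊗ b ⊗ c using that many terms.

Lower bound: the mode-2 unfolding of T (rows indexed by j, columns by (i,k) = (0,0), (0,1), (1,0), (1,1)) is [[0, 0, -6, -6], [0, 0, 5, -1]].
There the 2×2 minor on rows j ∈ {0, 1}, columns (i,k) ∈ {(1,0), (1,1)} is det [[-6, -6], [5, -1]] = 36 ≠ 0, so this unfolding has rank ≥ 2; CP rank is at least every unfolding rank, so rank(T) ≥ 2. (This is only a lower bound: in general the CP rank may exceed every unfolding rank, so we still need to exhibit 2 rank-1 terms summing to T.)
Upper bound — finding two terms. Every mode-1 slice of T is a multiple of one matrix: T[i,:,:] = a[i]·M with a = (0, 1) and M = [[-6, -6], [5, -1]] (rows indexed by j, columns by k). So it suffices to write M as a sum of two rank-1 matrices.
Splitting M by its rows (j = 0, 1), M = (1, 0)(-6, -6)ᵀ + (0, 1)(5, -1)ᵀ.
Hence T = (0, 1) ⊗ (1, 0) ⊗ (-6, -6) + (0, 1) ⊗ (0, 1) ⊗ (5, -1), so rank(T) ≤ 2.
These bounds meet, so rank(T) = 2.

rank(T) = 2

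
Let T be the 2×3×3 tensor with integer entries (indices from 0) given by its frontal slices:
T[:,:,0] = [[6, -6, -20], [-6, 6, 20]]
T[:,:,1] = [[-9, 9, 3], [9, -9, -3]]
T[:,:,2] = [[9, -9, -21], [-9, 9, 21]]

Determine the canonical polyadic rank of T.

Lower bound: the mode-2 unfolding of T (rows indexed by j, columns by (i,k) = (0,0), (0,1), (0,2), (1,0), (1,1), (1,2)) is [[6, -9, 9, -6, 9, -9], [-6, 9, -9, 6, -9, 9], [-20, 3, -21, 20, -3, 21]].
There the 2×2 minor on rows j ∈ {0, 2}, columns (i,k) ∈ {(0,0), (0,1)} is det [[6, -9], [-20, 3]] = -162 ≠ 0, so this unfolding has rank ≥ 2; CP rank is at least every unfolding rank, so rank(T) ≥ 2. (Unfolding ranks only ever bound the CP rank from below — rank(T) can be strictly larger than all of them — so the matching upper bound has to come from an explicit 2-term decomposition.)
Upper bound — finding two terms. Every mode-1 slice of T is a multiple of one matrix: T[i,:,:] = a[i]·M with a = [1, -1] and M = [[6, -9, 9], [-6, 9, -9], [-20, 3, -21]] (rows indexed by j, columns by k). So it suffices to write M as a sum of two rank-1 matrices.
The rows of M satisfy (row 0) = −(row 1), so splitting by rows, M = [-1, 1, 0][-6, 9, -9]ᵀ + [0, 0, 1][-20, 3, -21]ᵀ.
Hence T = [1, -1] ⊗ [-1, 1, 0] ⊗ [-6, 9, -9] + [1, -1] ⊗ [0, 0, 1] ⊗ [-20, 3, -21], so rank(T) ≤ 2.
These bounds meet, so rank(T) = 2.

2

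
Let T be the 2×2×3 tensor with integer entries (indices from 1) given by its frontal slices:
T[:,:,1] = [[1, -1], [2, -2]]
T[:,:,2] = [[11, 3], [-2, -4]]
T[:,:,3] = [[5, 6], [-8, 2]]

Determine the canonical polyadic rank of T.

3

Lower bound: the mode-3 unfolding of T (rows indexed by k, columns by (i,j) = (1,1), (1,2), (2,1), (2,2)) is [[1, -1, 2, -2], [11, 3, -2, -4], [5, 6, -8, 2]].
There the 3×3 minor on rows k ∈ {1, 2, 3}, columns (i,j) ∈ {(1,1), (1,2), (2,1)} is det [[1, -1, 2], [11, 3, -2], [5, 6, -8]] = 12 ≠ 0, so this unfolding has rank ≥ 3; CP rank is at least every unfolding rank, so rank(T) ≥ 3. (Flattening ranks never certify an upper bound on CP rank; for that we must actually write T with 3 rank-1 terms.)
Upper bound: T is a sum of 3 rank-1 terms, T = (1, 0) ⊗ (1, 0) ⊗ (0, 2, -1) + (1, 2) ⊗ (1, -1) ⊗ (1, 1, -2) + (2, -1) ⊗ (2, 1) ⊗ (0, 2, 2) (written with every a and b primitive with positive leading entry and the scale carried by c; CP decompositions are not unique, and this one is verified by expanding entrywise), so rank(T) ≤ 3.
These bounds meet, so rank(T) = 3.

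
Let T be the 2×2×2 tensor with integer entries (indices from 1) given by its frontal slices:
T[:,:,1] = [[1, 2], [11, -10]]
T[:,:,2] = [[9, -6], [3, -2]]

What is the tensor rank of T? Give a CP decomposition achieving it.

Lower bound: the mode-1 unfolding of T (rows indexed by i, columns by (j,k) = (1,1), (1,2), (2,1), (2,2)) is [[1, 9, 2, -6], [11, 3, -10, -2]].
There the 2×2 minor on rows i ∈ {1, 2}, columns (j,k) ∈ {(1,1), (1,2)} is det [[1, 9], [11, 3]] = -96 ≠ 0, so this unfolding has rank ≥ 2; CP rank is at least every unfolding rank, so rank(T) ≥ 2. (Flattening ranks never certify an upper bound on CP rank; for that we must actually write T with 2 rank-1 terms.)
Upper bound — finding two terms. Write S_k = T[:,:,k] for the frontal slices: S₁ = [[1, 2], [11, -10]], S₂ = [[9, -6], [3, -2]].
If T = a₁ ⊗ b₁ ⊗ c₁ + a₂ ⊗ b₂ ⊗ c₂ then each S_k = c₁[k]·a₁b₁ᵀ + c₂[k]·a₂b₂ᵀ. S₁ and S₂ are linearly independent, so a₁b₁ᵀ and a₂b₂ᵀ must span the same plane of matrices: they are the rank-1 matrices of the form x·S₁ + y·S₂.
det(x·S₁ + y·S₂) is −32·x² − 32·xy = (-32)·(x + y)(x), vanishing at (x:y) = (1:-1) and (0:1).
M₁ = S₁ − S₂ = [[-8, 8], [8, -8]] = (-8)·(1, -1)(1, -1)ᵀ and M₂ = S₂ = [[9, -6], [3, -2]] = (3, 1)(3, -2)ᵀ, so take a₁ = (1, -1), b₁ = (1, -1), a₂ = (3, 1), b₂ = (3, -2).
Each slice is an integer combination of E₁ = a₁b₁ᵀ and E₂ = a₂b₂ᵀ: S₁ = −8·E₁ + E₂, S₂ = E₂; reading off coefficients, c₁ = (-8, 0) and c₂ = (1, 1).
Hence T = (1, -1) ⊗ (1, -1) ⊗ (-8, 0) + (3, 1) ⊗ (3, -2) ⊗ (1, 1), so rank(T) ≤ 2.
These bounds meet, so rank(T) = 2.

rank(T) = 2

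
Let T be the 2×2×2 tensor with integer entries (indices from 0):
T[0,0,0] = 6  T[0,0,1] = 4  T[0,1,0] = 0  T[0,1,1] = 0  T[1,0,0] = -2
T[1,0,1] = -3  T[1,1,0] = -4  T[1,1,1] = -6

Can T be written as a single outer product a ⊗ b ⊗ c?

No

The mode-3 unfolding of T (rows indexed by k, columns by (i,j) = (0,0), (0,1), (1,0), (1,1)) is [[6, 0, -2, -4], [4, 0, -3, -6]].
There the 2×2 minor on rows k ∈ {0, 1}, columns (i,j) ∈ {(0,0), (1,0)} is det [[6, -2], [4, -3]] = -10 ≠ 0, so this unfolding has rank ≥ 2; CP rank is at least every unfolding rank, so rank(T) ≥ 2.
In particular rank(T) ≥ 2 > 1, so T is not rank-1.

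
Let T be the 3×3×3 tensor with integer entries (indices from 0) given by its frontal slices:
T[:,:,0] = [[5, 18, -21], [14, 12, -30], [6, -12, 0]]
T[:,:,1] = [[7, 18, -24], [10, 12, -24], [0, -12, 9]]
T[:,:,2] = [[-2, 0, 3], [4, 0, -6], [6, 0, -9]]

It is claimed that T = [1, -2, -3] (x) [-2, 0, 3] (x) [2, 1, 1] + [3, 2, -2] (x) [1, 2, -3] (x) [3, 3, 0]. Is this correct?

Reconstruct entrywise from the claimed factors. For example, T[0,1,2] = 0 and Σₗ aₗ[0]bₗ[1]cₗ[2] = (1)·(0)·(1) + (3)·(2)·(0) = 0; checking all 27 entries, every one matches. The claim holds.

Yes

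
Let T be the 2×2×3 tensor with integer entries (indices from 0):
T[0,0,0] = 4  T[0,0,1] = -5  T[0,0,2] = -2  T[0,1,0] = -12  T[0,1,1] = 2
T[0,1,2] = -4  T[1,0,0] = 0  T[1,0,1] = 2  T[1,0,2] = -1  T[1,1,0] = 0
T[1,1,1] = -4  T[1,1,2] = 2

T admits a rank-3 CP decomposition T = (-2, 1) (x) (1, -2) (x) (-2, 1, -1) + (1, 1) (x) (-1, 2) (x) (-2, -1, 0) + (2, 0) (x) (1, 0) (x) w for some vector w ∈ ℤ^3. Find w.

w = (-1, -2, -2)

Subtract the known terms from T to get the rank-1 residual R = (2, 0) (x) (1, 0) (x) w, so R[i,j,k] = a[i]·b[j]·w[k]. Pick indices with nonzero a[0]·b[0] = (2)·(1) = 2. Only the fibre through (0,0,·) is needed: R[0,0,:] = T[0,0,:] − Σₗ aₗ[0]bₗ[0]cₗ = [4, -5, -2] − (-2)·(1)·(-2, 1, -1) − (1)·(-1)·(-2, -1, 0) = [-2, -4, -4]. Then w[k] = R[0,0,k] / 2 for each k, giving w = [-2, -4, -4] / 2 = (-1, -2, -2).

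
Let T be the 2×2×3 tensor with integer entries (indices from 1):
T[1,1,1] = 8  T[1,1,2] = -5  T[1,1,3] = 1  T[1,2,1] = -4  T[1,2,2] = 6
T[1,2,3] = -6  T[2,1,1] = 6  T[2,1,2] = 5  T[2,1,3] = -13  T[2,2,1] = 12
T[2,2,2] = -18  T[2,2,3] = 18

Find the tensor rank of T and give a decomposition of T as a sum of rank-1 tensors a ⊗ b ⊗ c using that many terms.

Lower bound: the mode-2 unfolding of T (rows indexed by j, columns by (i,k) = (1,1), (1,2), (1,3), (2,1), (2,2), (2,3)) is [[8, -5, 1, 6, 5, -13], [-4, 6, -6, 12, -18, 18]].
There the 2×2 minor on rows j ∈ {1, 2}, columns (i,k) ∈ {(1,1), (1,2)} is det [[8, -5], [-4, 6]] = 28 ≠ 0, so this unfolding has rank ≥ 2; CP rank is at least every unfolding rank, so rank(T) ≥ 2. (Flattening ranks never certify an upper bound on CP rank; for that we must actually write T with 2 rank-1 terms.)
Upper bound — finding two terms. Write S_k = T[:,:,k] for the frontal slices: S₁ = [[8, -4], [6, 12]], S₂ = [[-5, 6], [5, -18]], S₃ = [[1, -6], [-13, 18]].
If T = a₁ ⊗ b₁ ⊗ c₁ + a₂ ⊗ b₂ ⊗ c₂ then each S_k = c₁[k]·a₁b₁ᵀ + c₂[k]·a₂b₂ᵀ. S₁ and S₂ are linearly independent, so a₁b₁ᵀ and a₂b₂ᵀ must span the same plane of matrices: they are the rank-1 matrices of the form x·S₁ + y·S₂.
det(x·S₁ + y·S₂) is 120·x² − 220·xy + 60·y² = 20·(2·x − 3·y)(3·x − y), vanishing at (x:y) = (3:2) and (1:3).
M₁ = 3·S₁ + 2·S₂ = [[14, 0], [28, 0]] = 14·(1, 2)(1, 0)ᵀ and M₂ = S₁ + 3·S₂ = [[-7, 14], [21, -42]] = (-7)·(1, -3)(1, -2)ᵀ, so take a₁ = (1, 2), b₁ = (1, 0), a₂ = (1, -3), b₂ = (1, -2).
Each slice is an integer combination of E₁ = a₁b₁ᵀ and E₂ = a₂b₂ᵀ: S₁ = 6·E₁ + 2·E₂, S₂ = −2·E₁ − 3·E₂, S₃ = −2·E₁ + 3·E₂; reading off coefficients, c₁ = (6, -2, -2) and c₂ = (2, -3, 3).
Hence T = (1, 2) ⊗ (1, 0) ⊗ (6, -2, -2) + (1, -3) ⊗ (1, -2) ⊗ (2, -3, 3), so rank(T) ≤ 2.
These bounds meet, so rank(T) = 2.

rank(T) = 2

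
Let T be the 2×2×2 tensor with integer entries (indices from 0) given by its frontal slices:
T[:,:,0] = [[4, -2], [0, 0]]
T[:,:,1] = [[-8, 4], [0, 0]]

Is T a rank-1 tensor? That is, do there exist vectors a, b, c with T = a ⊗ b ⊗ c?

Yes

If T = a ⊗ b ⊗ c then every fibre of T is a multiple of the corresponding factor, so read the factors off the fibres through the nonzero entry T[0,0,0] = 4.
The mode-1 fibre T[:,0,0] = [4, 0] gives a = [1, 0] (primitive direction); the mode-2 fibre T[0,:,0] = [4, -2] gives b = [2, -1]; then c[k] = T[0,0,k] / (a[0]·b[0]) = [4, -8] / 2 = [2, -4].
Expanding [1, 0] ⊗ [2, -1] ⊗ [2, -4] reproduces all 8 entries of T, so T = [1, 0] ⊗ [2, -1] ⊗ [2, -4] and rank(T) ≤ 1.
Equivalently every frontal slice T[:,:,k] is c[k] times the rank-1 matrix [1, 0] ⊗ [2, -1]. So T has rank 1 (it is nonzero).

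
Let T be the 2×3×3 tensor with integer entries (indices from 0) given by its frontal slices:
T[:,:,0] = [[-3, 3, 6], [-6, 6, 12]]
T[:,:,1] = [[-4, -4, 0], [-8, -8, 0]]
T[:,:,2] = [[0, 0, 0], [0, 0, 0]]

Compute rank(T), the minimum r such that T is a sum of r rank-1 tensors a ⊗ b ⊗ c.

2

Lower bound: the mode-3 unfolding of T (rows indexed by k, columns by (i,j) = (0,0), (0,1), (0,2), (1,0), (1,1), (1,2)) is [[-3, 3, 6, -6, 6, 12], [-4, -4, 0, -8, -8, 0], [0, 0, 0, 0, 0, 0]].
There the 2×2 minor on rows k ∈ {0, 1}, columns (i,j) ∈ {(0,0), (0,1)} is det [[-3, 3], [-4, -4]] = 24 ≠ 0, so this unfolding has rank ≥ 2; CP rank is at least every unfolding rank, so rank(T) ≥ 2. (Unfolding ranks only ever bound the CP rank from below — rank(T) can be strictly larger than all of them — so the matching upper bound has to come from an explicit 2-term decomposition.)
Upper bound — finding two terms. Every mode-1 slice of T is a multiple of one matrix: T[i,:,:] = a[i]·M with a = [1, 2] and M = [[-3, -4, 0], [3, -4, 0], [6, 0, 0]] (rows indexed by j, columns by k). So it suffices to write M as a sum of two rank-1 matrices.
The rows of M satisfy (row 0) = (row 1) − (row 2), so splitting by rows, M = [1, 1, 0][3, -4, 0]ᵀ + [-1, 0, 1][6, 0, 0]ᵀ.
Hence T = [1, 2] ⊗ [1, 1, 0] ⊗ [3, -4, 0] + [1, 2] ⊗ [-1, 0, 1] ⊗ [6, 0, 0], so rank(T) ≤ 2.
These bounds meet, so rank(T) = 2.
Check entry T[0,0,1] = -4: (1)·(1)·(-4) + (1)·(-1)·(0) = -4.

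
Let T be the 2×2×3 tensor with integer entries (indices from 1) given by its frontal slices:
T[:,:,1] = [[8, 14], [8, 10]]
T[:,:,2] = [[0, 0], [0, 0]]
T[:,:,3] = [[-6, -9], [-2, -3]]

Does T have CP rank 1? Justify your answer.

The mode-1 unfolding of T (rows indexed by i, columns by (j,k) = (1,1), (1,2), (1,3), (2,1), (2,2), (2,3)) is [[8, 0, -6, 14, 0, -9], [8, 0, -2, 10, 0, -3]].
There the 2×2 minor on rows i ∈ {1, 2}, columns (j,k) ∈ {(1,1), (1,3)} is det [[8, -6], [8, -2]] = 32 ≠ 0, so this unfolding has rank ≥ 2; CP rank is at least every unfolding rank, so rank(T) ≥ 2.
In particular rank(T) ≥ 2 > 1, so T is not rank-1.

No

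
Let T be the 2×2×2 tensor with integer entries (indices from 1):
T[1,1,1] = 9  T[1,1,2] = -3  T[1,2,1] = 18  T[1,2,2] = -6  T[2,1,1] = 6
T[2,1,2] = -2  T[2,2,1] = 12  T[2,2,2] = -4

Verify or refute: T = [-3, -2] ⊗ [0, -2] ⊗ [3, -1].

No

Reconstruct entry (1,1,1) from the claimed factors: Σₗ aₗ[1]bₗ[1]cₗ[1] = (-3)·(0)·(3) = 0, but T[1,1,1] = 9. The claim is false.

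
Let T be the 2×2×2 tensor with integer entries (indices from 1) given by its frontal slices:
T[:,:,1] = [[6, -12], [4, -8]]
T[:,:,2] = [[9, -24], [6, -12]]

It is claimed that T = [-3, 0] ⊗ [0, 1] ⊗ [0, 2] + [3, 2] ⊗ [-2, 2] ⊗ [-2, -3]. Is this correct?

No

Reconstruct entry (1,1,1) from the claimed factors: Σₗ aₗ[1]bₗ[1]cₗ[1] = (-3)·(0)·(0) + (3)·(-2)·(-2) = 12, but T[1,1,1] = 6. The claim is false.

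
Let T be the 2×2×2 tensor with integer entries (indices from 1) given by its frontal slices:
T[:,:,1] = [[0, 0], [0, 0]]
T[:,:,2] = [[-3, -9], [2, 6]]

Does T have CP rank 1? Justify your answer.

Yes

If T = a ⊗ b ⊗ c then every fibre of T is a multiple of the corresponding factor, so read the factors off the fibres through the nonzero entry T[1,1,2] = -3.
The mode-1 fibre T[:,1,2] = [-3, 2] gives a = [3, -2] (primitive direction); the mode-2 fibre T[1,:,2] = [-3, -9] gives b = [1, 3]; then c[k] = T[1,1,k] / (a[1]·b[1]) = [0, -3] / 3 = [0, -1].
Expanding [3, -2] ⊗ [1, 3] ⊗ [0, -1] reproduces all 8 entries of T, so T = [3, -2] ⊗ [1, 3] ⊗ [0, -1] and rank(T) ≤ 1.
Equivalently every frontal slice T[:,:,k] is c[k] times the rank-1 matrix [3, -2] ⊗ [1, 3]. So T has rank 1 (it is nonzero).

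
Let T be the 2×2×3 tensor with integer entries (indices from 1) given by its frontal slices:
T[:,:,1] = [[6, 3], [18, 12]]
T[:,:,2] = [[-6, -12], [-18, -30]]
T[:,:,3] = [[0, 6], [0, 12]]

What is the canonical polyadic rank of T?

2

Lower bound: the mode-3 unfolding of T (rows indexed by k, columns by (i,j) = (1,1), (1,2), (2,1), (2,2)) is [[6, 3, 18, 12], [-6, -12, -18, -30], [0, 6, 0, 12]].
There the 2×2 minor on rows k ∈ {1, 2}, columns (i,j) ∈ {(1,1), (1,2)} is det [[6, 3], [-6, -12]] = -54 ≠ 0, so this unfolding has rank ≥ 2; CP rank is at least every unfolding rank, so rank(T) ≥ 2. (Unfolding ranks only ever bound the CP rank from below — rank(T) can be strictly larger than all of them — so the matching upper bound has to come from an explicit 2-term decomposition.)
Upper bound — finding two terms. Write S_k = T[:,:,k] for the frontal slices: S₁ = [[6, 3], [18, 12]], S₂ = [[-6, -12], [-18, -30]], S₃ = [[0, 6], [0, 12]].
If T = a₁ ∘ b₁ ∘ c₁ + a₂ ∘ b₂ ∘ c₂ then each S_k = c₁[k]·a₁b₁ᵀ + c₂[k]·a₂b₂ᵀ. S₁ and S₂ are linearly independent, so a₁b₁ᵀ and a₂b₂ᵀ must span the same plane of matrices: they are the rank-1 matrices of the form x·S₁ + y·S₂.
det(x·S₁ + y·S₂) is 18·x² + 18·xy − 36·y² = 18·(x + 2·y)(x − y), vanishing at (x:y) = (2:-1) and (1:1).
M₁ = 2·S₁ − S₂ = [[18, 18], [54, 54]] = 18·[1, 3][1, 1]ᵀ and M₂ = S₁ + S₂ = [[0, -9], [0, -18]] = (-9)·[1, 2][0, 1]ᵀ, so take a₁ = [1, 3], b₁ = [1, 1], a₂ = [1, 2], b₂ = [0, 1].
Each slice is an integer combination of E₁ = a₁b₁ᵀ and E₂ = a₂b₂ᵀ: S₁ = 6·E₁ − 3·E₂, S₂ = −6·E₁ − 6·E₂, S₃ = 6·E₂; reading off coefficients, c₁ = [6, -6, 0] and c₂ = [-3, -6, 6].
Hence T = [1, 3] ∘ [1, 1] ∘ [6, -6, 0] + [1, 2] ∘ [0, 1] ∘ [-3, -6, 6], so rank(T) ≤ 2.
These bounds meet, so rank(T) = 2.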